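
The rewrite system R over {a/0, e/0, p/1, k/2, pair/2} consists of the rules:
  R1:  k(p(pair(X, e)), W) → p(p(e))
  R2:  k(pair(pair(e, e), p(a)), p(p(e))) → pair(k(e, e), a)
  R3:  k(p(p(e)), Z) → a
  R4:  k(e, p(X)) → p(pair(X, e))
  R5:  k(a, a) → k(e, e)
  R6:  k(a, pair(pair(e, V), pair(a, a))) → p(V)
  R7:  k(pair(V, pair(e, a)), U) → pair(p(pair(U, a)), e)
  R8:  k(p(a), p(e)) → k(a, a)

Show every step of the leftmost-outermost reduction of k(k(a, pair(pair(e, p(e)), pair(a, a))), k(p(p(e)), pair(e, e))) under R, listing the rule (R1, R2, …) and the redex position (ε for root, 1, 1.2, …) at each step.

1. k(k(a, pair(pair(e, p(e)), pair(a, a))), k(p(p(e)), pair(e, e)))  →  k(p(p(e)), k(p(p(e)), pair(e, e)))   [R6 at 1]
2. k(p(p(e)), k(p(p(e)), pair(e, e)))  →  a   [R3 at ε]

a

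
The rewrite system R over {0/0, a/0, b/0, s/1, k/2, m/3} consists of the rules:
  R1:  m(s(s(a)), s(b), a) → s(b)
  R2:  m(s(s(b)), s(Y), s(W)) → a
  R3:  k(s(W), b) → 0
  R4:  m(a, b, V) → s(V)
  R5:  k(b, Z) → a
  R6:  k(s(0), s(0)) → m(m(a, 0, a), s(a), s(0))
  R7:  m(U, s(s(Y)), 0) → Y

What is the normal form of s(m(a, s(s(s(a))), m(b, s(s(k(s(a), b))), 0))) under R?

1. s(m(a, s(s(s(a))), m(b, s(s(k(s(a), b))), 0)))  →  s(m(a, s(s(s(a))), k(s(a), b)))   [R7 at 1.3]
2. s(m(a, s(s(s(a))), k(s(a), b)))  →  s(m(a, s(s(s(a))), 0))   [R3 at 1.3]
3. s(m(a, s(s(s(a))), 0))  →  s(s(a))   [R7 at 1]

s(s(a))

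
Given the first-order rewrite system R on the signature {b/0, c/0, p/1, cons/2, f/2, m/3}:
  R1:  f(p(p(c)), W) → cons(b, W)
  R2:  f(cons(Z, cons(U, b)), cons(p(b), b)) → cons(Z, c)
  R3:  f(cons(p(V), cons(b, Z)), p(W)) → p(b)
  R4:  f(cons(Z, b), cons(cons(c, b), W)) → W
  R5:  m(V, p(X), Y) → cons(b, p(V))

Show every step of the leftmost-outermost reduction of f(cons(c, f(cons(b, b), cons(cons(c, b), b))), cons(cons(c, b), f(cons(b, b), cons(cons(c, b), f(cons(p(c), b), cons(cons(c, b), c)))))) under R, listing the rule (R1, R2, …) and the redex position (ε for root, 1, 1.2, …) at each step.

1. f(cons(c, f(cons(b, b), cons(cons(c, b), b))), cons(cons(c, b), f(cons(b, b), cons(cons(c, b), f(cons(p(c), b), cons(cons(c, b), c))))))  →  f(cons(c, b), cons(cons(c, b), f(cons(b, b), cons(cons(c, b), f(cons(p(c), b), cons(cons(c, b), c))))))   [R4 at 1.2]
2. f(cons(c, b), cons(cons(c, b), f(cons(b, b), cons(cons(c, b), f(cons(p(c), b), cons(cons(c, b), c))))))  →  f(cons(b, b), cons(cons(c, b), f(cons(p(c), b), cons(cons(c, b), c))))   [R4 at ε]
3. f(cons(b, b), cons(cons(c, b), f(cons(p(c), b), cons(cons(c, b), c))))  →  f(cons(p(c), b), cons(cons(c, b), c))   [R4 at ε]
4. f(cons(p(c), b), cons(cons(c, b), c))  →  c   [R4 at ε]

c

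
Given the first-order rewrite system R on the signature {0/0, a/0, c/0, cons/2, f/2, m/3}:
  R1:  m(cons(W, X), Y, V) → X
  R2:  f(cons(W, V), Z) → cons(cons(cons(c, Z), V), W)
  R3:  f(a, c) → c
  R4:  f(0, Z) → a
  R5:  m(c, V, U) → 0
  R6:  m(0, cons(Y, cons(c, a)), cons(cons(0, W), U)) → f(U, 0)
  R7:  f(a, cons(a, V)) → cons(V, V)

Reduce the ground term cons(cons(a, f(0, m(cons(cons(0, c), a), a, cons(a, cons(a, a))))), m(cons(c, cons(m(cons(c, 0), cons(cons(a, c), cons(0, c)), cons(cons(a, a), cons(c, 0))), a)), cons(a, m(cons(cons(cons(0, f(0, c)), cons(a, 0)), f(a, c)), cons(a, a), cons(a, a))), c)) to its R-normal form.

cons(cons(a, a), cons(0, a))

1. cons(cons(a, f(0, m(cons(cons(0, c), a), a, cons(a, cons(a, a))))), m(cons(c, cons(m(cons(c, 0), cons(cons(a, c), cons(0, c)), cons(cons(a, a), cons(c, 0))), a)), cons(a, m(cons(cons(cons(0, f(0, c)), cons(a, 0)), f(a, c)), cons(a, a), cons(a, a))), c))  →  cons(cons(a, a), m(cons(c, cons(m(cons(c, 0), cons(cons(a, c), cons(0, c)), cons(cons(a, a), cons(c, 0))), a)), cons(a, m(cons(cons(cons(0, f(0, c)), cons(a, 0)), f(a, c)), cons(a, a), cons(a, a))), c))   [R4 at 1.2]
2. cons(cons(a, a), m(cons(c, cons(m(cons(c, 0), cons(cons(a, c), cons(0, c)), cons(cons(a, a), cons(c, 0))), a)), cons(a, m(cons(cons(cons(0, f(0, c)), cons(a, 0)), f(a, c)), cons(a, a), cons(a, a))), c))  →  cons(cons(a, a), cons(m(cons(c, 0), cons(cons(a, c), cons(0, c)), cons(cons(a, a), cons(c, 0))), a))   [R1 at 2]
3. cons(cons(a, a), cons(m(cons(c, 0), cons(cons(a, c), cons(0, c)), cons(cons(a, a), cons(c, 0))), a))  →  cons(cons(a, a), cons(0, a))   [R1 at 2.1]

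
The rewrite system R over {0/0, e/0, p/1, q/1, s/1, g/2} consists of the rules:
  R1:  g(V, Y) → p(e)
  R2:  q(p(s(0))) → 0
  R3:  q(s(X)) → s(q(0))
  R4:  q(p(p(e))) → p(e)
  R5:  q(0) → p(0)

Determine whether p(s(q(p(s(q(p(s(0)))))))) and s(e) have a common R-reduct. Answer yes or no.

Reduce t₁ = p(s(q(p(s(q(p(s(0)))))))):
1. p(s(q(p(s(q(p(s(0))))))))  →  p(s(q(p(s(0)))))   [R2 at 1.1.1.1.1]
2. p(s(q(p(s(0)))))  →  p(s(0))   [R2 at 1.1]

Reduce t₂ = s(e):

no — NF(t₁) = p(s(0)), NF(t₂) = s(e)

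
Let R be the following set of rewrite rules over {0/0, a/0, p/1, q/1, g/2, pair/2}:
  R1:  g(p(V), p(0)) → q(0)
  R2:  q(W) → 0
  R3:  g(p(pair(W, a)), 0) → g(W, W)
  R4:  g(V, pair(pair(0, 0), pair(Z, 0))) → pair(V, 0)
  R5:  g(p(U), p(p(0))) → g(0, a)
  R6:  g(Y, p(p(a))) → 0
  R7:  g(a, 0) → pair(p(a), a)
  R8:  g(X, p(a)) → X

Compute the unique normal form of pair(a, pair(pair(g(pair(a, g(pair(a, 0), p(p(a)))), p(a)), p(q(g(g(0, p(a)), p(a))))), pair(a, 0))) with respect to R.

pair(a, pair(pair(pair(a, 0), p(0)), pair(a, 0)))

1. pair(a, pair(pair(g(pair(a, g(pair(a, 0), p(p(a)))), p(a)), p(q(g(g(0, p(a)), p(a))))), pair(a, 0)))  →  pair(a, pair(pair(pair(a, g(pair(a, 0), p(p(a)))), p(q(g(g(0, p(a)), p(a))))), pair(a, 0)))   [R8 at 2.1.1]
2. pair(a, pair(pair(pair(a, g(pair(a, 0), p(p(a)))), p(q(g(g(0, p(a)), p(a))))), pair(a, 0)))  →  pair(a, pair(pair(pair(a, 0), p(q(g(g(0, p(a)), p(a))))), pair(a, 0)))   [R6 at 2.1.1.2]
3. pair(a, pair(pair(pair(a, 0), p(q(g(g(0, p(a)), p(a))))), pair(a, 0)))  →  pair(a, pair(pair(pair(a, 0), p(0)), pair(a, 0)))   [R2 at 2.1.2.1]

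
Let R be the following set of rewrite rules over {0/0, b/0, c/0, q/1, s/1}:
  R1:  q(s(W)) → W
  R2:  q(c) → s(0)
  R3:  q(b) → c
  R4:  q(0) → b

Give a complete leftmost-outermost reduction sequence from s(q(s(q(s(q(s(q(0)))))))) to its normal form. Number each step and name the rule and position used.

s(b)

1. s(q(s(q(s(q(s(q(0))))))))  →  s(q(s(q(s(q(0))))))   [R1 at 1]
2. s(q(s(q(s(q(0))))))  →  s(q(s(q(0))))   [R1 at 1]
3. s(q(s(q(0))))  →  s(q(0))   [R1 at 1]
4. s(q(0))  →  s(b)   [R4 at 1]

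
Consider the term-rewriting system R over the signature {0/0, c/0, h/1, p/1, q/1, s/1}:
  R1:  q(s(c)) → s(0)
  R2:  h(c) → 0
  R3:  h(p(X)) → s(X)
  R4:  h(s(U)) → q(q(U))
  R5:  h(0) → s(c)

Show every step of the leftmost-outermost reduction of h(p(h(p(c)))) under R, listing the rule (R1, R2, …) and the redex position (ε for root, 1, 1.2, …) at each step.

s(s(c))

1. h(p(h(p(c))))  →  s(h(p(c)))   [R3 at ε]
2. s(h(p(c)))  →  s(s(c))   [R3 at 1]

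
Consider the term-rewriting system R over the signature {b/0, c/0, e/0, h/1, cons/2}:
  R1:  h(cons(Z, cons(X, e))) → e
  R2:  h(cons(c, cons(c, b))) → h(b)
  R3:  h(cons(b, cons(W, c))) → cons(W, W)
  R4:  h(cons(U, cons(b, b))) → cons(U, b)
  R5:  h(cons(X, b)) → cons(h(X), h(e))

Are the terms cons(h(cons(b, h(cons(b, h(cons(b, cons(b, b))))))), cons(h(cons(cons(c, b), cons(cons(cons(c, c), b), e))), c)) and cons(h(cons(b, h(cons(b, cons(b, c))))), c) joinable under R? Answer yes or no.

Reduce t₁ = cons(h(cons(b, h(cons(b, h(cons(b, cons(b, b))))))), cons(h(cons(cons(c, b), cons(cons(cons(c, c), b), e))), c)):
1. cons(h(cons(b, h(cons(b, h(cons(b, cons(b, b))))))), cons(h(cons(cons(c, b), cons(cons(cons(c, c), b), e))), c))  →  cons(h(cons(b, h(cons(b, cons(b, b))))), cons(h(cons(cons(c, b), cons(cons(cons(c, c), b), e))), c))   [R4 at 1.1.2.1.2]
2. cons(h(cons(b, h(cons(b, cons(b, b))))), cons(h(cons(cons(c, b), cons(cons(cons(c, c), b), e))), c))  →  cons(h(cons(b, cons(b, b))), cons(h(cons(cons(c, b), cons(cons(cons(c, c), b), e))), c))   [R4 at 1.1.2]
3. cons(h(cons(b, cons(b, b))), cons(h(cons(cons(c, b), cons(cons(cons(c, c), b), e))), c))  →  cons(cons(b, b), cons(h(cons(cons(c, b), cons(cons(cons(c, c), b), e))), c))   [R4 at 1]
4. cons(cons(b, b), cons(h(cons(cons(c, b), cons(cons(cons(c, c), b), e))), c))  →  cons(cons(b, b), cons(e, c))   [R1 at 2.1]

Reduce t₂ = cons(h(cons(b, h(cons(b, cons(b, c))))), c):
1. cons(h(cons(b, h(cons(b, cons(b, c))))), c)  →  cons(h(cons(b, cons(b, b))), c)   [R3 at 1.1.2]
2. cons(h(cons(b, cons(b, b))), c)  →  cons(cons(b, b), c)   [R4 at 1]

no — NF(t₁) = cons(cons(b, b), cons(e, c)), NF(t₂) = cons(cons(b, b), c)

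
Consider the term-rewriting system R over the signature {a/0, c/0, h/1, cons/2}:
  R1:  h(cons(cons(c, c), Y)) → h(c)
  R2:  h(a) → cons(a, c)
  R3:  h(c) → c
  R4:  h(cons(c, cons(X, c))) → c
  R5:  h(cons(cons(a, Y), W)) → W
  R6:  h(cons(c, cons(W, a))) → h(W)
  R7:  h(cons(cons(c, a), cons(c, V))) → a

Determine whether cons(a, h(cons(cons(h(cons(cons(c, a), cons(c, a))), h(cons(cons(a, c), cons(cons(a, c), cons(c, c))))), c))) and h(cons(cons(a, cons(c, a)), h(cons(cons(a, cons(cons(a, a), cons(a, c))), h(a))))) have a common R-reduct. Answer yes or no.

Reduce t₁ = cons(a, h(cons(cons(h(cons(cons(c, a), cons(c, a))), h(cons(cons(a, c), cons(cons(a, c), cons(c, c))))), c))):
1. cons(a, h(cons(cons(h(cons(cons(c, a), cons(c, a))), h(cons(cons(a, c), cons(cons(a, c), cons(c, c))))), c)))  →  cons(a, h(cons(cons(a, h(cons(cons(a, c), cons(cons(a, c), cons(c, c))))), c)))   [R7 at 2.1.1.1]
2. cons(a, h(cons(cons(a, h(cons(cons(a, c), cons(cons(a, c), cons(c, c))))), c)))  →  cons(a, c)   [R5 at 2]

Reduce t₂ = h(cons(cons(a, cons(c, a)), h(cons(cons(a, cons(cons(a, a), cons(a, c))), h(a))))):
1. h(cons(cons(a, cons(c, a)), h(cons(cons(a, cons(cons(a, a), cons(a, c))), h(a)))))  →  h(cons(cons(a, cons(cons(a, a), cons(a, c))), h(a)))   [R5 at ε]
2. h(cons(cons(a, cons(cons(a, a), cons(a, c))), h(a)))  →  h(a)   [R5 at ε]
3. h(a)  →  cons(a, c)   [R2 at ε]

yes — NF(t₁) = cons(a, c), NF(t₂) = cons(a, c)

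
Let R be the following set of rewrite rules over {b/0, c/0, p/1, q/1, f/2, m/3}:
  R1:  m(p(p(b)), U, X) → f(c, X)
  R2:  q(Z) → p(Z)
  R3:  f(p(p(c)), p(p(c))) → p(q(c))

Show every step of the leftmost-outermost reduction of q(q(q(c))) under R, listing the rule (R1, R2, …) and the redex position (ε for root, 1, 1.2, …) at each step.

p(p(p(c)))

1. q(q(q(c)))  →  p(q(q(c)))   [R2 at ε]
2. p(q(q(c)))  →  p(p(q(c)))   [R2 at 1]
3. p(p(q(c)))  →  p(p(p(c)))   [R2 at 1.1]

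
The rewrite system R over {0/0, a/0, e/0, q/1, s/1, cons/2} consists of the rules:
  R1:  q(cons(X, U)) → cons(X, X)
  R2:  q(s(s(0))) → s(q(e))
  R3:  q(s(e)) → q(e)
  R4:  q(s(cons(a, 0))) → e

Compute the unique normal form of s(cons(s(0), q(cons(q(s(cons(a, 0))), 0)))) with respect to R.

s(cons(s(0), cons(e, e)))

1. s(cons(s(0), q(cons(q(s(cons(a, 0))), 0))))  →  s(cons(s(0), cons(q(s(cons(a, 0))), q(s(cons(a, 0))))))   [R1 at 1.2]
2. s(cons(s(0), cons(q(s(cons(a, 0))), q(s(cons(a, 0))))))  →  s(cons(s(0), cons(e, q(s(cons(a, 0))))))   [R4 at 1.2.1]
3. s(cons(s(0), cons(e, q(s(cons(a, 0))))))  →  s(cons(s(0), cons(e, e)))   [R4 at 1.2.2]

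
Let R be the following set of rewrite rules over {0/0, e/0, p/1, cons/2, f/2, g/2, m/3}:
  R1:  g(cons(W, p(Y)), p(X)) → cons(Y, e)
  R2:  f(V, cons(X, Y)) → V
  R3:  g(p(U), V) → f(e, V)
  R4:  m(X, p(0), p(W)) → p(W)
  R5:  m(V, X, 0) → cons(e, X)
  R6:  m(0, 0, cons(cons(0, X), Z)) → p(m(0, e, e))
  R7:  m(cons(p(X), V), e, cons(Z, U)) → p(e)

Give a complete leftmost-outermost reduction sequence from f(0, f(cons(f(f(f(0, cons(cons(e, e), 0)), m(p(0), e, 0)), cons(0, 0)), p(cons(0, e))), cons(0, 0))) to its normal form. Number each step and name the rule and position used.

1. f(0, f(cons(f(f(f(0, cons(cons(e, e), 0)), m(p(0), e, 0)), cons(0, 0)), p(cons(0, e))), cons(0, 0)))  →  f(0, cons(f(f(f(0, cons(cons(e, e), 0)), m(p(0), e, 0)), cons(0, 0)), p(cons(0, e))))   [R2 at 2]
2. f(0, cons(f(f(f(0, cons(cons(e, e), 0)), m(p(0), e, 0)), cons(0, 0)), p(cons(0, e))))  →  0   [R2 at ε]

0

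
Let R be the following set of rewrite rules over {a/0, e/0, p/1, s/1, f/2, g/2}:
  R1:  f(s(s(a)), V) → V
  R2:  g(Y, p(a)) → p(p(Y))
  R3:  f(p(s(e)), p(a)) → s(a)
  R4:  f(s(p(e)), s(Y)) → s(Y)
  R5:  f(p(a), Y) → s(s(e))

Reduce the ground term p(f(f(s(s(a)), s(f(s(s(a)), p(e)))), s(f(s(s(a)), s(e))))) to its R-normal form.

1. p(f(f(s(s(a)), s(f(s(s(a)), p(e)))), s(f(s(s(a)), s(e)))))  →  p(f(s(f(s(s(a)), p(e))), s(f(s(s(a)), s(e)))))   [R1 at 1.1]
2. p(f(s(f(s(s(a)), p(e))), s(f(s(s(a)), s(e)))))  →  p(f(s(p(e)), s(f(s(s(a)), s(e)))))   [R1 at 1.1.1]
3. p(f(s(p(e)), s(f(s(s(a)), s(e)))))  →  p(s(f(s(s(a)), s(e))))   [R4 at 1]
4. p(s(f(s(s(a)), s(e))))  →  p(s(s(e)))   [R1 at 1.1]

p(s(s(e)))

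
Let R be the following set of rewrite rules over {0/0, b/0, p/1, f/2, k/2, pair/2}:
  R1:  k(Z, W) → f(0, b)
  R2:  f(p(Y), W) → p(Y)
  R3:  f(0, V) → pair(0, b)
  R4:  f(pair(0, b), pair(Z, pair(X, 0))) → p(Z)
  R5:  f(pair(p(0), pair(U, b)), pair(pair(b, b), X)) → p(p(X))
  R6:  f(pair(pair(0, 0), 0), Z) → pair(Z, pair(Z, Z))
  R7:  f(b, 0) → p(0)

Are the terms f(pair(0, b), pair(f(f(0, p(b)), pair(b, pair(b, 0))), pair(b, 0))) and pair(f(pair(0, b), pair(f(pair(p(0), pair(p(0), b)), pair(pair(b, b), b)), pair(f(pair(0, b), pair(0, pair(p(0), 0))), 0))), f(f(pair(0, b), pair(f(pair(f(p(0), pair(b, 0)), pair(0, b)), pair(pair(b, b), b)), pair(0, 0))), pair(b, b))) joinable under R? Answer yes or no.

Reduce t₁ = f(pair(0, b), pair(f(f(0, p(b)), pair(b, pair(b, 0))), pair(b, 0))):
1. f(pair(0, b), pair(f(f(0, p(b)), pair(b, pair(b, 0))), pair(b, 0)))  →  p(f(f(0, p(b)), pair(b, pair(b, 0))))   [R4 at ε]
2. p(f(f(0, p(b)), pair(b, pair(b, 0))))  →  p(f(pair(0, b), pair(b, pair(b, 0))))   [R3 at 1.1]
3. p(f(pair(0, b), pair(b, pair(b, 0))))  →  p(p(b))   [R4 at 1]

Reduce t₂ = pair(f(pair(0, b), pair(f(pair(p(0), pair(p(0), b)), pair(pair(b, b), b)), pair(f(pair(0, b), pair(0, pair(p(0), 0))), 0))), f(f(pair(0, b), pair(f(pair(f(p(0), pair(b, 0)), pair(0, b)), pair(pair(b, b), b)), pair(0, 0))), pair(b, b))):
1. pair(f(pair(0, b), pair(f(pair(p(0), pair(p(0), b)), pair(pair(b, b), b)), pair(f(pair(0, b), pair(0, pair(p(0), 0))), 0))), f(f(pair(0, b), pair(f(pair(f(p(0), pair(b, 0)), pair(0, b)), pair(pair(b, b), b)), pair(0, 0))), pair(b, b)))  →  pair(p(f(pair(p(0), pair(p(0), b)), pair(pair(b, b), b))), f(f(pair(0, b), pair(f(pair(f(p(0), pair(b, 0)), pair(0, b)), pair(pair(b, b), b)), pair(0, 0))), pair(b, b)))   [R4 at 1]
2. pair(p(f(pair(p(0), pair(p(0), b)), pair(pair(b, b), b))), f(f(pair(0, b), pair(f(pair(f(p(0), pair(b, 0)), pair(0, b)), pair(pair(b, b), b)), pair(0, 0))), pair(b, b)))  →  pair(p(p(p(b))), f(f(pair(0, b), pair(f(pair(f(p(0), pair(b, 0)), pair(0, b)), pair(pair(b, b), b)), pair(0, 0))), pair(b, b)))   [R5 at 1.1]
3. pair(p(p(p(b))), f(f(pair(0, b), pair(f(pair(f(p(0), pair(b, 0)), pair(0, b)), pair(pair(b, b), b)), pair(0, 0))), pair(b, b)))  →  pair(p(p(p(b))), f(p(f(pair(f(p(0), pair(b, 0)), pair(0, b)), pair(pair(b, b), b))), pair(b, b)))   [R4 at 2.1]
4. pair(p(p(p(b))), f(p(f(pair(f(p(0), pair(b, 0)), pair(0, b)), pair(pair(b, b), b))), pair(b, b)))  →  pair(p(p(p(b))), p(f(pair(f(p(0), pair(b, 0)), pair(0, b)), pair(pair(b, b), b))))   [R2 at 2]
5. pair(p(p(p(b))), p(f(pair(f(p(0), pair(b, 0)), pair(0, b)), pair(pair(b, b), b))))  →  pair(p(p(p(b))), p(f(pair(p(0), pair(0, b)), pair(pair(b, b), b))))   [R2 at 2.1.1.1]
6. pair(p(p(p(b))), p(f(pair(p(0), pair(0, b)), pair(pair(b, b), b))))  →  pair(p(p(p(b))), p(p(p(b))))   [R5 at 2.1]

no — NF(t₁) = p(p(b)), NF(t₂) = pair(p(p(p(b))), p(p(p(b))))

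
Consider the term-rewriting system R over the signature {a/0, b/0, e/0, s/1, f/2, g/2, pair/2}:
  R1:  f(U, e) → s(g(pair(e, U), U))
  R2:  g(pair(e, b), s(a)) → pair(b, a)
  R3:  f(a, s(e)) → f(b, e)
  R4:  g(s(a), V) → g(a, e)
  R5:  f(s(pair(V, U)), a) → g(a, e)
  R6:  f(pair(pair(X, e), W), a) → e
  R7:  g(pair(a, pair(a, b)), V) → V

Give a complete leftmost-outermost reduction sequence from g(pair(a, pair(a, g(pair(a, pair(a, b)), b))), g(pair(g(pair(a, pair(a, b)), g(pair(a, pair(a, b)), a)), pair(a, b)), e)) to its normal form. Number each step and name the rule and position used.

1. g(pair(a, pair(a, g(pair(a, pair(a, b)), b))), g(pair(g(pair(a, pair(a, b)), g(pair(a, pair(a, b)), a)), pair(a, b)), e))  →  g(pair(a, pair(a, b)), g(pair(g(pair(a, pair(a, b)), g(pair(a, pair(a, b)), a)), pair(a, b)), e))   [R7 at 1.2.2]
2. g(pair(a, pair(a, b)), g(pair(g(pair(a, pair(a, b)), g(pair(a, pair(a, b)), a)), pair(a, b)), e))  →  g(pair(g(pair(a, pair(a, b)), g(pair(a, pair(a, b)), a)), pair(a, b)), e)   [R7 at ε]
3. g(pair(g(pair(a, pair(a, b)), g(pair(a, pair(a, b)), a)), pair(a, b)), e)  →  g(pair(g(pair(a, pair(a, b)), a), pair(a, b)), e)   [R7 at 1.1]
4. g(pair(g(pair(a, pair(a, b)), a), pair(a, b)), e)  →  g(pair(a, pair(a, b)), e)   [R7 at 1.1]
5. g(pair(a, pair(a, b)), e)  →  e   [R7 at ε]

e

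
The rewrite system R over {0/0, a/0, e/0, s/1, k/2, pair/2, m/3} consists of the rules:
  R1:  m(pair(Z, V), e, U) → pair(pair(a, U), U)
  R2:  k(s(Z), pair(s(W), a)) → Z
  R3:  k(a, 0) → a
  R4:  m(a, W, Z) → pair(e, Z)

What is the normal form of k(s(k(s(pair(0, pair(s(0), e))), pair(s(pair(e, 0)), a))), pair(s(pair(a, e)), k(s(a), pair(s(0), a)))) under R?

pair(0, pair(s(0), e))

1. k(s(k(s(pair(0, pair(s(0), e))), pair(s(pair(e, 0)), a))), pair(s(pair(a, e)), k(s(a), pair(s(0), a))))  →  k(s(pair(0, pair(s(0), e))), pair(s(pair(a, e)), k(s(a), pair(s(0), a))))   [R2 at 1.1]
2. k(s(pair(0, pair(s(0), e))), pair(s(pair(a, e)), k(s(a), pair(s(0), a))))  →  k(s(pair(0, pair(s(0), e))), pair(s(pair(a, e)), a))   [R2 at 2.2]
3. k(s(pair(0, pair(s(0), e))), pair(s(pair(a, e)), a))  →  pair(0, pair(s(0), e))   [R2 at ε]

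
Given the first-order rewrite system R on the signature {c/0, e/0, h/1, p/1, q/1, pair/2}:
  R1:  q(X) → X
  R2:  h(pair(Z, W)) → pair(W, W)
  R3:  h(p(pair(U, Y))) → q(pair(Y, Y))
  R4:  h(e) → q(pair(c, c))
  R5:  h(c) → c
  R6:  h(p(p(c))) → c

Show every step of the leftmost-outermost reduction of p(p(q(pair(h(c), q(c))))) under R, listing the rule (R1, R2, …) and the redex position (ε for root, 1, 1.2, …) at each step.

p(p(pair(c, c)))

1. p(p(q(pair(h(c), q(c)))))  →  p(p(pair(h(c), q(c))))   [R1 at 1.1]
2. p(p(pair(h(c), q(c))))  →  p(p(pair(c, q(c))))   [R5 at 1.1.1]
3. p(p(pair(c, q(c))))  →  p(p(pair(c, c)))   [R1 at 1.1.2]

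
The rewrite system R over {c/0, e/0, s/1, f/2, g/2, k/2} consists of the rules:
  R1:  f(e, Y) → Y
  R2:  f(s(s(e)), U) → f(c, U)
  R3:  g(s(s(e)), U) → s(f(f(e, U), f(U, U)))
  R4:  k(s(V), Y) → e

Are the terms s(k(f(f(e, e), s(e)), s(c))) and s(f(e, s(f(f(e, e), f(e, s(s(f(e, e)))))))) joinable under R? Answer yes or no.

Reduce t₁ = s(k(f(f(e, e), s(e)), s(c))):
1. s(k(f(f(e, e), s(e)), s(c)))  →  s(k(f(e, s(e)), s(c)))   [R1 at 1.1.1]
2. s(k(f(e, s(e)), s(c)))  →  s(k(s(e), s(c)))   [R1 at 1.1]
3. s(k(s(e), s(c)))  →  s(e)   [R4 at 1]

Reduce t₂ = s(f(e, s(f(f(e, e), f(e, s(s(f(e, e)))))))):
1. s(f(e, s(f(f(e, e), f(e, s(s(f(e, e))))))))  →  s(s(f(f(e, e), f(e, s(s(f(e, e)))))))   [R1 at 1]
2. s(s(f(f(e, e), f(e, s(s(f(e, e)))))))  →  s(s(f(e, f(e, s(s(f(e, e)))))))   [R1 at 1.1.1]
3. s(s(f(e, f(e, s(s(f(e, e)))))))  →  s(s(f(e, s(s(f(e, e))))))   [R1 at 1.1]
4. s(s(f(e, s(s(f(e, e))))))  →  s(s(s(s(f(e, e)))))   [R1 at 1.1]
5. s(s(s(s(f(e, e)))))  →  s(s(s(s(e))))   [R1 at 1.1.1.1]

no — NF(t₁) = s(e), NF(t₂) = s(s(s(s(e))))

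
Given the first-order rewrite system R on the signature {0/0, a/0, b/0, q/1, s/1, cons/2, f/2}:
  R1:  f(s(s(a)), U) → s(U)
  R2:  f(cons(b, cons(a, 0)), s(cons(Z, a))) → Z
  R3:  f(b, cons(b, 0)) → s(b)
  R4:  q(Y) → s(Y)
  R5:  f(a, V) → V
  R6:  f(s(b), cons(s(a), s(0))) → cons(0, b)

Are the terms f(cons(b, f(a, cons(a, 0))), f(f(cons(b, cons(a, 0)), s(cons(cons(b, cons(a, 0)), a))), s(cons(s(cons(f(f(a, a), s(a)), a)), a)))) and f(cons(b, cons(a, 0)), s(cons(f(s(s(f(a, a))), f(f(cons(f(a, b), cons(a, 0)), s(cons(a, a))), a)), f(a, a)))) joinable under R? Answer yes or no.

Reduce t₁ = f(cons(b, f(a, cons(a, 0))), f(f(cons(b, cons(a, 0)), s(cons(cons(b, cons(a, 0)), a))), s(cons(s(cons(f(f(a, a), s(a)), a)), a)))):
1. f(cons(b, f(a, cons(a, 0))), f(f(cons(b, cons(a, 0)), s(cons(cons(b, cons(a, 0)), a))), s(cons(s(cons(f(f(a, a), s(a)), a)), a))))  →  f(cons(b, cons(a, 0)), f(f(cons(b, cons(a, 0)), s(cons(cons(b, cons(a, 0)), a))), s(cons(s(cons(f(f(a, a), s(a)), a)), a))))   [R5 at 1.2]
2. f(cons(b, cons(a, 0)), f(f(cons(b, cons(a, 0)), s(cons(cons(b, cons(a, 0)), a))), s(cons(s(cons(f(f(a, a), s(a)), a)), a))))  →  f(cons(b, cons(a, 0)), f(cons(b, cons(a, 0)), s(cons(s(cons(f(f(a, a), s(a)), a)), a))))   [R2 at 2.1]
3. f(cons(b, cons(a, 0)), f(cons(b, cons(a, 0)), s(cons(s(cons(f(f(a, a), s(a)), a)), a))))  →  f(cons(b, cons(a, 0)), s(cons(f(f(a, a), s(a)), a)))   [R2 at 2]
4. f(cons(b, cons(a, 0)), s(cons(f(f(a, a), s(a)), a)))  →  f(f(a, a), s(a))   [R2 at ε]
5. f(f(a, a), s(a))  →  f(a, s(a))   [R5 at 1]
6. f(a, s(a))  →  s(a)   [R5 at ε]

Reduce t₂ = f(cons(b, cons(a, 0)), s(cons(f(s(s(f(a, a))), f(f(cons(f(a, b), cons(a, 0)), s(cons(a, a))), a)), f(a, a)))):
1. f(cons(b, cons(a, 0)), s(cons(f(s(s(f(a, a))), f(f(cons(f(a, b), cons(a, 0)), s(cons(a, a))), a)), f(a, a))))  →  f(cons(b, cons(a, 0)), s(cons(f(s(s(a)), f(f(cons(f(a, b), cons(a, 0)), s(cons(a, a))), a)), f(a, a))))   [R5 at 2.1.1.1.1.1]
2. f(cons(b, cons(a, 0)), s(cons(f(s(s(a)), f(f(cons(f(a, b), cons(a, 0)), s(cons(a, a))), a)), f(a, a))))  →  f(cons(b, cons(a, 0)), s(cons(s(f(f(cons(f(a, b), cons(a, 0)), s(cons(a, a))), a)), f(a, a))))   [R1 at 2.1.1]
3. f(cons(b, cons(a, 0)), s(cons(s(f(f(cons(f(a, b), cons(a, 0)), s(cons(a, a))), a)), f(a, a))))  →  f(cons(b, cons(a, 0)), s(cons(s(f(f(cons(b, cons(a, 0)), s(cons(a, a))), a)), f(a, a))))   [R5 at 2.1.1.1.1.1.1]
4. f(cons(b, cons(a, 0)), s(cons(s(f(f(cons(b, cons(a, 0)), s(cons(a, a))), a)), f(a, a))))  →  f(cons(b, cons(a, 0)), s(cons(s(f(a, a)), f(a, a))))   [R2 at 2.1.1.1.1]
5. f(cons(b, cons(a, 0)), s(cons(s(f(a, a)), f(a, a))))  →  f(cons(b, cons(a, 0)), s(cons(s(a), f(a, a))))   [R5 at 2.1.1.1]
6. f(cons(b, cons(a, 0)), s(cons(s(a), f(a, a))))  →  f(cons(b, cons(a, 0)), s(cons(s(a), a)))   [R5 at 2.1.2]
7. f(cons(b, cons(a, 0)), s(cons(s(a), a)))  →  s(a)   [R2 at ε]

yes — NF(t₁) = s(a), NF(t₂) = s(a)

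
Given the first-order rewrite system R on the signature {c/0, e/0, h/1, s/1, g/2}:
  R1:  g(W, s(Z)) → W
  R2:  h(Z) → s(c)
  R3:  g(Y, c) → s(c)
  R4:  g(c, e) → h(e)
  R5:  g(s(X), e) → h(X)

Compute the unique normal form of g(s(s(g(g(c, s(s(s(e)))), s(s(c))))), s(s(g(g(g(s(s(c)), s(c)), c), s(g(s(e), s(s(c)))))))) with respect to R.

s(s(c))

1. g(s(s(g(g(c, s(s(s(e)))), s(s(c))))), s(s(g(g(g(s(s(c)), s(c)), c), s(g(s(e), s(s(c))))))))  →  s(s(g(g(c, s(s(s(e)))), s(s(c)))))   [R1 at ε]
2. s(s(g(g(c, s(s(s(e)))), s(s(c)))))  →  s(s(g(c, s(s(s(e))))))   [R1 at 1.1]
3. s(s(g(c, s(s(s(e))))))  →  s(s(c))   [R1 at 1.1]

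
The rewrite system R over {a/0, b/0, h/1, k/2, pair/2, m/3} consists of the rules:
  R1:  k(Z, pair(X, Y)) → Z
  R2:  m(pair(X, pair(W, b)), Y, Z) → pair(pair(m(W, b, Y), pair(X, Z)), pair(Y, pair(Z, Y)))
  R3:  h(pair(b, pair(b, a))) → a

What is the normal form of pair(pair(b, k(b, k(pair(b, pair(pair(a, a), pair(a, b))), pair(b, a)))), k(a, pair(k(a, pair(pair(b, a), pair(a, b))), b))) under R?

1. pair(pair(b, k(b, k(pair(b, pair(pair(a, a), pair(a, b))), pair(b, a)))), k(a, pair(k(a, pair(pair(b, a), pair(a, b))), b)))  →  pair(pair(b, k(b, pair(b, pair(pair(a, a), pair(a, b))))), k(a, pair(k(a, pair(pair(b, a), pair(a, b))), b)))   [R1 at 1.2.2]
2. pair(pair(b, k(b, pair(b, pair(pair(a, a), pair(a, b))))), k(a, pair(k(a, pair(pair(b, a), pair(a, b))), b)))  →  pair(pair(b, b), k(a, pair(k(a, pair(pair(b, a), pair(a, b))), b)))   [R1 at 1.2]
3. pair(pair(b, b), k(a, pair(k(a, pair(pair(b, a), pair(a, b))), b)))  →  pair(pair(b, b), a)   [R1 at 2]

pair(pair(b, b), a)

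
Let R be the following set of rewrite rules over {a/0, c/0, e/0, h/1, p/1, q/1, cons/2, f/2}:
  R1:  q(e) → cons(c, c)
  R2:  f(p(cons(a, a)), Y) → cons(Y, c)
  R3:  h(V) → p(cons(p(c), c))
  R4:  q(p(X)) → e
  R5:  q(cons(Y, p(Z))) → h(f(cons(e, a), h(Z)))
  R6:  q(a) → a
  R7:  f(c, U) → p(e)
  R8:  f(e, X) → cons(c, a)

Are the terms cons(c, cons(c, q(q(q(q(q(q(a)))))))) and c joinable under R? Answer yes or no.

no — NF(t₁) = cons(c, cons(c, a)), NF(t₂) = c

Reduce t₁ = cons(c, cons(c, q(q(q(q(q(q(a)))))))):
1. cons(c, cons(c, q(q(q(q(q(q(a))))))))  →  cons(c, cons(c, q(q(q(q(q(a)))))))   [R6 at 2.2.1.1.1.1.1]
2. cons(c, cons(c, q(q(q(q(q(a)))))))  →  cons(c, cons(c, q(q(q(q(a))))))   [R6 at 2.2.1.1.1.1]
3. cons(c, cons(c, q(q(q(q(a))))))  →  cons(c, cons(c, q(q(q(a)))))   [R6 at 2.2.1.1.1]
4. cons(c, cons(c, q(q(q(a)))))  →  cons(c, cons(c, q(q(a))))   [R6 at 2.2.1.1]
5. cons(c, cons(c, q(q(a))))  →  cons(c, cons(c, q(a)))   [R6 at 2.2.1]
6. cons(c, cons(c, q(a)))  →  cons(c, cons(c, a))   [R6 at 2.2]

Reduce t₂ = c:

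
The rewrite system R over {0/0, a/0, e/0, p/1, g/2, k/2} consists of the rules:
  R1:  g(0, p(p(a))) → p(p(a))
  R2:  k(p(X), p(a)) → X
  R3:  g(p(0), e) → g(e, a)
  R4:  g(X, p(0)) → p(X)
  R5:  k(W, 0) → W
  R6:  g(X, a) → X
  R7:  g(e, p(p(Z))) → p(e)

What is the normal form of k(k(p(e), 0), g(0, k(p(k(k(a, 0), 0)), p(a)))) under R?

p(e)

1. k(k(p(e), 0), g(0, k(p(k(k(a, 0), 0)), p(a))))  →  k(p(e), g(0, k(p(k(k(a, 0), 0)), p(a))))   [R5 at 1]
2. k(p(e), g(0, k(p(k(k(a, 0), 0)), p(a))))  →  k(p(e), g(0, k(k(a, 0), 0)))   [R2 at 2.2]
3. k(p(e), g(0, k(k(a, 0), 0)))  →  k(p(e), g(0, k(a, 0)))   [R5 at 2.2]
4. k(p(e), g(0, k(a, 0)))  →  k(p(e), g(0, a))   [R5 at 2.2]
5. k(p(e), g(0, a))  →  k(p(e), 0)   [R6 at 2]
6. k(p(e), 0)  →  p(e)   [R5 at ε]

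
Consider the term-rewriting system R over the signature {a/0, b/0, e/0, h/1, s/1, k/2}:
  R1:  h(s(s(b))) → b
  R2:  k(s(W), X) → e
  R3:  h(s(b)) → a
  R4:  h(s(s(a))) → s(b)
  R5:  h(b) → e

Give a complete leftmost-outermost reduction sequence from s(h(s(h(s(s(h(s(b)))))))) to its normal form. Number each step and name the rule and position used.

1. s(h(s(h(s(s(h(s(b))))))))  →  s(h(s(h(s(s(a))))))   [R3 at 1.1.1.1.1.1]
2. s(h(s(h(s(s(a))))))  →  s(h(s(s(b))))   [R4 at 1.1.1]
3. s(h(s(s(b))))  →  s(b)   [R1 at 1]

s(b)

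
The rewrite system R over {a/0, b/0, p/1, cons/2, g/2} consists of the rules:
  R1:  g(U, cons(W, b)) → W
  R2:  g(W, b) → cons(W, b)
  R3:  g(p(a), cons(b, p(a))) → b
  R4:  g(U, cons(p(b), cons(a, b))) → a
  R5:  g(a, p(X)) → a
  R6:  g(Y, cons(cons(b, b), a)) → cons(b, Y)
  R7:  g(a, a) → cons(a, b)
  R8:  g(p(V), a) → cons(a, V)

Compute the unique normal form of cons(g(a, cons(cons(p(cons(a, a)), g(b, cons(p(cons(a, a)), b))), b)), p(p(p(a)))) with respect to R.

cons(cons(p(cons(a, a)), p(cons(a, a))), p(p(p(a))))

1. cons(g(a, cons(cons(p(cons(a, a)), g(b, cons(p(cons(a, a)), b))), b)), p(p(p(a))))  →  cons(cons(p(cons(a, a)), g(b, cons(p(cons(a, a)), b))), p(p(p(a))))   [R1 at 1]
2. cons(cons(p(cons(a, a)), g(b, cons(p(cons(a, a)), b))), p(p(p(a))))  →  cons(cons(p(cons(a, a)), p(cons(a, a))), p(p(p(a))))   [R1 at 1.2]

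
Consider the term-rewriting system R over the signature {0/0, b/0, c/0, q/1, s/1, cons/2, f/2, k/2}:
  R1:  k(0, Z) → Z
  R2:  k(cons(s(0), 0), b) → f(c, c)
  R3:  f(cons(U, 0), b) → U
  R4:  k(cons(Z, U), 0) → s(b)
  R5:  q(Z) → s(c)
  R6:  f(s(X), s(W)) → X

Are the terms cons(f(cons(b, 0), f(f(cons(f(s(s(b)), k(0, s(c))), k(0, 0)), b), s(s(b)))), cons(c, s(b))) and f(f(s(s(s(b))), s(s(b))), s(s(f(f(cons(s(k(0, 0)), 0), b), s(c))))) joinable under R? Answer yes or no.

Reduce t₁ = cons(f(cons(b, 0), f(f(cons(f(s(s(b)), k(0, s(c))), k(0, 0)), b), s(s(b)))), cons(c, s(b))):
1. cons(f(cons(b, 0), f(f(cons(f(s(s(b)), k(0, s(c))), k(0, 0)), b), s(s(b)))), cons(c, s(b)))  →  cons(f(cons(b, 0), f(f(cons(f(s(s(b)), s(c)), k(0, 0)), b), s(s(b)))), cons(c, s(b)))   [R1 at 1.2.1.1.1.2]
2. cons(f(cons(b, 0), f(f(cons(f(s(s(b)), s(c)), k(0, 0)), b), s(s(b)))), cons(c, s(b)))  →  cons(f(cons(b, 0), f(f(cons(s(b), k(0, 0)), b), s(s(b)))), cons(c, s(b)))   [R6 at 1.2.1.1.1]
3. cons(f(cons(b, 0), f(f(cons(s(b), k(0, 0)), b), s(s(b)))), cons(c, s(b)))  →  cons(f(cons(b, 0), f(f(cons(s(b), 0), b), s(s(b)))), cons(c, s(b)))   [R1 at 1.2.1.1.2]
4. cons(f(cons(b, 0), f(f(cons(s(b), 0), b), s(s(b)))), cons(c, s(b)))  →  cons(f(cons(b, 0), f(s(b), s(s(b)))), cons(c, s(b)))   [R3 at 1.2.1]
5. cons(f(cons(b, 0), f(s(b), s(s(b)))), cons(c, s(b)))  →  cons(f(cons(b, 0), b), cons(c, s(b)))   [R6 at 1.2]
6. cons(f(cons(b, 0), b), cons(c, s(b)))  →  cons(b, cons(c, s(b)))   [R3 at 1]

Reduce t₂ = f(f(s(s(s(b))), s(s(b))), s(s(f(f(cons(s(k(0, 0)), 0), b), s(c))))):
1. f(f(s(s(s(b))), s(s(b))), s(s(f(f(cons(s(k(0, 0)), 0), b), s(c)))))  →  f(s(s(b)), s(s(f(f(cons(s(k(0, 0)), 0), b), s(c)))))   [R6 at 1]
2. f(s(s(b)), s(s(f(f(cons(s(k(0, 0)), 0), b), s(c)))))  →  s(b)   [R6 at ε]

no — NF(t₁) = cons(b, cons(c, s(b))), NF(t₂) = s(b)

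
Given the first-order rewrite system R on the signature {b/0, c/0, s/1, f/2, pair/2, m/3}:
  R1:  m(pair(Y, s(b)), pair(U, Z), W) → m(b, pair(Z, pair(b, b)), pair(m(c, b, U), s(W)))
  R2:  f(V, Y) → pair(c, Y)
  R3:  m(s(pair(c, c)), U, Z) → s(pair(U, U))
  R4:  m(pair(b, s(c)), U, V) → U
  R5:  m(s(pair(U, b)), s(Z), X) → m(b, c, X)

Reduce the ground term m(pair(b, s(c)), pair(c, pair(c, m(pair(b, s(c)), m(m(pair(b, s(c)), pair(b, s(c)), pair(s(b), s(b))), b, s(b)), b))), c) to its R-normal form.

pair(c, pair(c, b))

1. m(pair(b, s(c)), pair(c, pair(c, m(pair(b, s(c)), m(m(pair(b, s(c)), pair(b, s(c)), pair(s(b), s(b))), b, s(b)), b))), c)  →  pair(c, pair(c, m(pair(b, s(c)), m(m(pair(b, s(c)), pair(b, s(c)), pair(s(b), s(b))), b, s(b)), b)))   [R4 at ε]
2. pair(c, pair(c, m(pair(b, s(c)), m(m(pair(b, s(c)), pair(b, s(c)), pair(s(b), s(b))), b, s(b)), b)))  →  pair(c, pair(c, m(m(pair(b, s(c)), pair(b, s(c)), pair(s(b), s(b))), b, s(b))))   [R4 at 2.2]
3. pair(c, pair(c, m(m(pair(b, s(c)), pair(b, s(c)), pair(s(b), s(b))), b, s(b))))  →  pair(c, pair(c, m(pair(b, s(c)), b, s(b))))   [R4 at 2.2.1]
4. pair(c, pair(c, m(pair(b, s(c)), b, s(b))))  →  pair(c, pair(c, b))   [R4 at 2.2]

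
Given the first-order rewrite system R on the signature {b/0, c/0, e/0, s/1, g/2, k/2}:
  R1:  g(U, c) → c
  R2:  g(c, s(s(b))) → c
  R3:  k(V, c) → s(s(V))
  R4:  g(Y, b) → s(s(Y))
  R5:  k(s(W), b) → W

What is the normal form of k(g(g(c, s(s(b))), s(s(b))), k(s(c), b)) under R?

s(s(c))

1. k(g(g(c, s(s(b))), s(s(b))), k(s(c), b))  →  k(g(c, s(s(b))), k(s(c), b))   [R2 at 1.1]
2. k(g(c, s(s(b))), k(s(c), b))  →  k(c, k(s(c), b))   [R2 at 1]
3. k(c, k(s(c), b))  →  k(c, c)   [R5 at 2]
4. k(c, c)  →  s(s(c))   [R3 at ε]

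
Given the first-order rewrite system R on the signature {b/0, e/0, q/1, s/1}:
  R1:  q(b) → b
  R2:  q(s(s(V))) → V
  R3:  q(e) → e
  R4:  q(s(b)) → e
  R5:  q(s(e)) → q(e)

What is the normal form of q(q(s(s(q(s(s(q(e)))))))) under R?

1. q(q(s(s(q(s(s(q(e))))))))  →  q(q(s(s(q(e)))))   [R2 at 1]
2. q(q(s(s(q(e)))))  →  q(q(e))   [R2 at 1]
3. q(q(e))  →  q(e)   [R3 at 1]
4. q(e)  →  e   [R3 at ε]

e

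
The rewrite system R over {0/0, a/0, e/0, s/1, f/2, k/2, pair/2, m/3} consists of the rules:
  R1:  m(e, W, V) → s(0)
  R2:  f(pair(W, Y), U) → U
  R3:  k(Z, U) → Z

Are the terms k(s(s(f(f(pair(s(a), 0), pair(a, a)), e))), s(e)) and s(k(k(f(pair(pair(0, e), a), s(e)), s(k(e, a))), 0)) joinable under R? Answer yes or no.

yes — NF(t₁) = s(s(e)), NF(t₂) = s(s(e))

Reduce t₁ = k(s(s(f(f(pair(s(a), 0), pair(a, a)), e))), s(e)):
1. k(s(s(f(f(pair(s(a), 0), pair(a, a)), e))), s(e))  →  s(s(f(f(pair(s(a), 0), pair(a, a)), e)))   [R3 at ε]
2. s(s(f(f(pair(s(a), 0), pair(a, a)), e)))  →  s(s(f(pair(a, a), e)))   [R2 at 1.1.1]
3. s(s(f(pair(a, a), e)))  →  s(s(e))   [R2 at 1.1]

Reduce t₂ = s(k(k(f(pair(pair(0, e), a), s(e)), s(k(e, a))), 0)):
1. s(k(k(f(pair(pair(0, e), a), s(e)), s(k(e, a))), 0))  →  s(k(f(pair(pair(0, e), a), s(e)), s(k(e, a))))   [R3 at 1]
2. s(k(f(pair(pair(0, e), a), s(e)), s(k(e, a))))  →  s(f(pair(pair(0, e), a), s(e)))   [R3 at 1]
3. s(f(pair(pair(0, e), a), s(e)))  →  s(s(e))   [R2 at 1]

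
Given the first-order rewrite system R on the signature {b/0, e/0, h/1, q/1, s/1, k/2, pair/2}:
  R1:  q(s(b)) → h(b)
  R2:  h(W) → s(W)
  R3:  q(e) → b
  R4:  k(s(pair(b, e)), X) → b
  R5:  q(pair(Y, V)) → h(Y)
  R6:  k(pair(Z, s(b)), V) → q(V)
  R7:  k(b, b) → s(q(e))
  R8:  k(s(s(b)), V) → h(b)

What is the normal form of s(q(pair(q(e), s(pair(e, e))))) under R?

s(s(b))

1. s(q(pair(q(e), s(pair(e, e)))))  →  s(h(q(e)))   [R5 at 1]
2. s(h(q(e)))  →  s(s(q(e)))   [R2 at 1]
3. s(s(q(e)))  →  s(s(b))   [R3 at 1.1]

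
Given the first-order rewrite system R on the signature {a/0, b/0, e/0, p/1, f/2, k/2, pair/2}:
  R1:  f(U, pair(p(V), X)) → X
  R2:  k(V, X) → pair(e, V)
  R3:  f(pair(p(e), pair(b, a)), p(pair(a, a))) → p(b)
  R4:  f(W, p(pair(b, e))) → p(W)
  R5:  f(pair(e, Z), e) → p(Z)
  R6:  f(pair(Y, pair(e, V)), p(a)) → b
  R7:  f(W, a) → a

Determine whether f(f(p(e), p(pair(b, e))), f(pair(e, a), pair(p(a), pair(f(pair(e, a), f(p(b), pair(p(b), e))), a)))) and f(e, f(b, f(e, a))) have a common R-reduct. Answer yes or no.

Reduce t₁ = f(f(p(e), p(pair(b, e))), f(pair(e, a), pair(p(a), pair(f(pair(e, a), f(p(b), pair(p(b), e))), a)))):
1. f(f(p(e), p(pair(b, e))), f(pair(e, a), pair(p(a), pair(f(pair(e, a), f(p(b), pair(p(b), e))), a))))  →  f(p(p(e)), f(pair(e, a), pair(p(a), pair(f(pair(e, a), f(p(b), pair(p(b), e))), a))))   [R4 at 1]
2. f(p(p(e)), f(pair(e, a), pair(p(a), pair(f(pair(e, a), f(p(b), pair(p(b), e))), a))))  →  f(p(p(e)), pair(f(pair(e, a), f(p(b), pair(p(b), e))), a))   [R1 at 2]
3. f(p(p(e)), pair(f(pair(e, a), f(p(b), pair(p(b), e))), a))  →  f(p(p(e)), pair(f(pair(e, a), e), a))   [R1 at 2.1.2]
4. f(p(p(e)), pair(f(pair(e, a), e), a))  →  f(p(p(e)), pair(p(a), a))   [R5 at 2.1]
5. f(p(p(e)), pair(p(a), a))  →  a   [R1 at ε]

Reduce t₂ = f(e, f(b, f(e, a))):
1. f(e, f(b, f(e, a)))  →  f(e, f(b, a))   [R7 at 2.2]
2. f(e, f(b, a))  →  f(e, a)   [R7 at 2]
3. f(e, a)  →  a   [R7 at ε]

yes — NF(t₁) = a, NF(t₂) = a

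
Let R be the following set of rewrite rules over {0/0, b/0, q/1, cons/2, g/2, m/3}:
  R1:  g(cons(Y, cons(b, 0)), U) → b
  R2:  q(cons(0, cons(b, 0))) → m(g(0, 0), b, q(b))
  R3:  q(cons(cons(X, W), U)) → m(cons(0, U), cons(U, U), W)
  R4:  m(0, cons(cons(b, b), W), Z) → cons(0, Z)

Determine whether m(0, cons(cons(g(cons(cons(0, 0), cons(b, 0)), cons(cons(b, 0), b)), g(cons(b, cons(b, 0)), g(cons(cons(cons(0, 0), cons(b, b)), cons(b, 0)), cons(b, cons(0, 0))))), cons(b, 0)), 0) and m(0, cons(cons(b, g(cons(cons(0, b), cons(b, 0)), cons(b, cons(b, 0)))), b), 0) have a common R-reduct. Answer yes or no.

Reduce t₁ = m(0, cons(cons(g(cons(cons(0, 0), cons(b, 0)), cons(cons(b, 0), b)), g(cons(b, cons(b, 0)), g(cons(cons(cons(0, 0), cons(b, b)), cons(b, 0)), cons(b, cons(0, 0))))), cons(b, 0)), 0):
1. m(0, cons(cons(g(cons(cons(0, 0), cons(b, 0)), cons(cons(b, 0), b)), g(cons(b, cons(b, 0)), g(cons(cons(cons(0, 0), cons(b, b)), cons(b, 0)), cons(b, cons(0, 0))))), cons(b, 0)), 0)  →  m(0, cons(cons(b, g(cons(b, cons(b, 0)), g(cons(cons(cons(0, 0), cons(b, b)), cons(b, 0)), cons(b, cons(0, 0))))), cons(b, 0)), 0)   [R1 at 2.1.1]
2. m(0, cons(cons(b, g(cons(b, cons(b, 0)), g(cons(cons(cons(0, 0), cons(b, b)), cons(b, 0)), cons(b, cons(0, 0))))), cons(b, 0)), 0)  →  m(0, cons(cons(b, b), cons(b, 0)), 0)   [R1 at 2.1.2]
3. m(0, cons(cons(b, b), cons(b, 0)), 0)  →  cons(0, 0)   [R4 at ε]

Reduce t₂ = m(0, cons(cons(b, g(cons(cons(0, b), cons(b, 0)), cons(b, cons(b, 0)))), b), 0):
1. m(0, cons(cons(b, g(cons(cons(0, b), cons(b, 0)), cons(b, cons(b, 0)))), b), 0)  →  m(0, cons(cons(b, b), b), 0)   [R1 at 2.1.2]
2. m(0, cons(cons(b, b), b), 0)  →  cons(0, 0)   [R4 at ε]

yes — NF(t₁) = cons(0, 0), NF(t₂) = cons(0, 0)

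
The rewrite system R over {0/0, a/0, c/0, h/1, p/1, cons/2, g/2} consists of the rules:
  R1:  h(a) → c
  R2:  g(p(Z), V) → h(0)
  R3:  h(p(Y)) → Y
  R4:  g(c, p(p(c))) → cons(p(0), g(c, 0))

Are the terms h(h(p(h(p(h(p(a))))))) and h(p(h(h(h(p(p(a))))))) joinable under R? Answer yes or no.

Reduce t₁ = h(h(p(h(p(h(p(a))))))):
1. h(h(p(h(p(h(p(a)))))))  →  h(h(p(h(p(a)))))   [R3 at 1]
2. h(h(p(h(p(a)))))  →  h(h(p(a)))   [R3 at 1]
3. h(h(p(a)))  →  h(a)   [R3 at 1]
4. h(a)  →  c   [R1 at ε]

Reduce t₂ = h(p(h(h(h(p(p(a))))))):
1. h(p(h(h(h(p(p(a)))))))  →  h(h(h(p(p(a)))))   [R3 at ε]
2. h(h(h(p(p(a)))))  →  h(h(p(a)))   [R3 at 1.1]
3. h(h(p(a)))  →  h(a)   [R3 at 1]
4. h(a)  →  c   [R1 at ε]

yes — NF(t₁) = c, NF(t₂) = c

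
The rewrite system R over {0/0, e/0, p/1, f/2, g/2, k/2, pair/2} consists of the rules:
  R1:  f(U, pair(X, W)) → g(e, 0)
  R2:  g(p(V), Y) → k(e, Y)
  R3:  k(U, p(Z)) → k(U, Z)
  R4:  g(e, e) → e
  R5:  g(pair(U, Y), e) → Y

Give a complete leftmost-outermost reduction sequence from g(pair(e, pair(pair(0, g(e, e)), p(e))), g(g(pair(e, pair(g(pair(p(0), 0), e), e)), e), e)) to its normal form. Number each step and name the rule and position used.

1. g(pair(e, pair(pair(0, g(e, e)), p(e))), g(g(pair(e, pair(g(pair(p(0), 0), e), e)), e), e))  →  g(pair(e, pair(pair(0, e), p(e))), g(g(pair(e, pair(g(pair(p(0), 0), e), e)), e), e))   [R4 at 1.2.1.2]
2. g(pair(e, pair(pair(0, e), p(e))), g(g(pair(e, pair(g(pair(p(0), 0), e), e)), e), e))  →  g(pair(e, pair(pair(0, e), p(e))), g(pair(g(pair(p(0), 0), e), e), e))   [R5 at 2.1]
3. g(pair(e, pair(pair(0, e), p(e))), g(pair(g(pair(p(0), 0), e), e), e))  →  g(pair(e, pair(pair(0, e), p(e))), e)   [R5 at 2]
4. g(pair(e, pair(pair(0, e), p(e))), e)  →  pair(pair(0, e), p(e))   [R5 at ε]

pair(pair(0, e), p(e))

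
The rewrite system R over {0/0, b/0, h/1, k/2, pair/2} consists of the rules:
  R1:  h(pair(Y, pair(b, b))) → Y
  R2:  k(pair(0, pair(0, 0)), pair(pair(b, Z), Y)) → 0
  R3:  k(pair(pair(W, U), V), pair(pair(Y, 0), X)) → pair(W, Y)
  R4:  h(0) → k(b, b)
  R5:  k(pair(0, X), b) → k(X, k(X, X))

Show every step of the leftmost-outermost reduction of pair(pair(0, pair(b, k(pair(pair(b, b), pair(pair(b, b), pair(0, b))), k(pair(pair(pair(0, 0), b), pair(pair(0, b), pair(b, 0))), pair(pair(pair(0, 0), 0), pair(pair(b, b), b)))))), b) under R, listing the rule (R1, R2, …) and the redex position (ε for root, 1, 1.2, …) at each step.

pair(pair(0, pair(b, pair(b, 0))), b)

1. pair(pair(0, pair(b, k(pair(pair(b, b), pair(pair(b, b), pair(0, b))), k(pair(pair(pair(0, 0), b), pair(pair(0, b), pair(b, 0))), pair(pair(pair(0, 0), 0), pair(pair(b, b), b)))))), b)  →  pair(pair(0, pair(b, k(pair(pair(b, b), pair(pair(b, b), pair(0, b))), pair(pair(0, 0), pair(0, 0))))), b)   [R3 at 1.2.2.2]
2. pair(pair(0, pair(b, k(pair(pair(b, b), pair(pair(b, b), pair(0, b))), pair(pair(0, 0), pair(0, 0))))), b)  →  pair(pair(0, pair(b, pair(b, 0))), b)   [R3 at 1.2.2]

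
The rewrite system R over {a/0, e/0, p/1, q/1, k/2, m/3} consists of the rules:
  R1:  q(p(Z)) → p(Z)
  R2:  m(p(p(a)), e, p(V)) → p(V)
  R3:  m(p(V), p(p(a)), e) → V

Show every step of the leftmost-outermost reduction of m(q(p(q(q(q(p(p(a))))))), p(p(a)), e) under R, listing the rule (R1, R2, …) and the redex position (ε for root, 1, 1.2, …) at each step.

p(p(a))

1. m(q(p(q(q(q(p(p(a))))))), p(p(a)), e)  →  m(p(q(q(q(p(p(a)))))), p(p(a)), e)   [R1 at 1]
2. m(p(q(q(q(p(p(a)))))), p(p(a)), e)  →  q(q(q(p(p(a)))))   [R3 at ε]
3. q(q(q(p(p(a)))))  →  q(q(p(p(a))))   [R1 at 1.1]
4. q(q(p(p(a))))  →  q(p(p(a)))   [R1 at 1]
5. q(p(p(a)))  →  p(p(a))   [R1 at ε]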